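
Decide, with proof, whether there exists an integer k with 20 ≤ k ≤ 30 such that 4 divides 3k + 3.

k = 23

For k = 20, 21, 22 the values 63, 66, 69 are not multiples of 4. Try k = 23: 3·23 + 3 = 72 = 18·4, which is divisible by 4.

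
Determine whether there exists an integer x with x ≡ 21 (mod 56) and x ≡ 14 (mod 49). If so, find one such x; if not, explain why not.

The moduli are not coprime: gcd(56, 49) = 7. Compatibility requires 7 ∣ (14 − 21) = -7, which holds, so solutions exist.
The integers ≡ 21 (mod 56) are 21, 77, 133, 189, 245, 301, 357, …; their remainders mod 49 are 21, 28, 35, 42, 0, 7, 14, so x = 357 is the first that is ≡ 14 (mod 49).
Verify: 357 = 6·56 + 21 and 357 = 7·49 + 14. ✓

x = 357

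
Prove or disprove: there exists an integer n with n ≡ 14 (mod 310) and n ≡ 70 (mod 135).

No, no such integer exists.

gcd(310, 135) = 5. If n ≡ 14 (mod 310) and n ≡ 70 (mod 135), then n ≡ 14 (mod 5) and n ≡ 70 (mod 5).
But 14 mod 5 = 4 while 70 mod 5 = 0, a contradiction.
Therefore no such n exists.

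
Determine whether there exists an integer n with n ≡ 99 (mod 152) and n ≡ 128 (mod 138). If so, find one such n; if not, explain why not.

There is no such integer.

Both moduli are multiples of 2 = gcd(152, 138), so any solution would satisfy n ≡ 99 and n ≡ 128 modulo 2 simultaneously.
But 99 mod 2 = 1 while 128 mod 2 = 0, a contradiction.
So no integer satisfies both congruences.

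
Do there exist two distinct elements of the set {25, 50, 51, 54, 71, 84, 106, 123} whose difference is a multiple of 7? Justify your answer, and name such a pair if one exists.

25 and 123 are such a pair.

Reduce each element mod 7: 25↦4, 50↦1, 51↦2, 54↦5, 71↦1, 84↦0, 106↦1, 123↦4. The residue 4 repeats (at 25 and 123), and 123 − 25 = 98 = 14·7.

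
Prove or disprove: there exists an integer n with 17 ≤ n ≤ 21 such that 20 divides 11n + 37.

No, no such integer n in that range exists.

At n = 17, 11·17 + 37 = 224 ≡ 4 (mod 20), and each step in n adds 11, giving residues 4, 15, 6, 17, 8 for n = 17, 18, …, 21.
None is 0, so 20 never divides 11n + 37 on this range.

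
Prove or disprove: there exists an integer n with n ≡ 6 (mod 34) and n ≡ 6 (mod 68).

n = 6

Here gcd(34, 68) = 34, and both 6 and 6 leave remainder 6 mod 34, so the system is consistent.
The smallest candidate n = 6 works directly: 6 ≡ 6 (mod 68).
Check: 6 mod 34 = 6, 6 mod 68 = 6. ✓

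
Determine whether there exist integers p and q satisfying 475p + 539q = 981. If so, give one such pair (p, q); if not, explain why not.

475 and 539 are coprime, so 475p + 539q ranges over all of ℤ.
Euclidean algorithm: 539 = 1·475 + 64, 475 = 7·64 + 27, 64 = 2·27 + 10, 27 = 2·10 + 7, 10 = 1·7 + 3, 7 = 2·3 + 1, 3 = 3·1 + 0.
Working back up the chain: 1 = 7 − 2·3 = 7 − 2·(10 − 1·7) = −2·10 + 3·7 = −2·10 + 3·(27 − 2·10) = 3·27 − 8·10 = 3·27 − 8·(64 − 2·27) = −8·64 + 19·27 = −8·64 + 19·(475 − 7·64) = 19·475 − 141·64 = 19·475 − 141·(539 − 1·475) = −141·539 + 160·475. So 475·160 + 539·(-141) = 1.
Scaling by 981 gives the particular solution (p, q) = (156960, -138321).
The general solution is p = 156960 + 539k, q = -138321 − 475k; taking k = -291 gives the smaller pair p = 111, q = -96.
Check: 475·111 + 539·(-96) = 52725 − 51744 = 981. ✓

p = 111, q = -96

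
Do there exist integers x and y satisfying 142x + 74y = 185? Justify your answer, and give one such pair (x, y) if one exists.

No such integers exist.

Any value of 142x + 74y is a multiple of gcd(142, 74) = 2.
But 185 is not a multiple of 2 (it leaves remainder 1).
So the equation is unsolvable over ℤ.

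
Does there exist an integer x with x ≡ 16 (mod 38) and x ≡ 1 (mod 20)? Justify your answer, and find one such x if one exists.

No, no such integer exists.

gcd(38, 20) = 2. If x ≡ 16 (mod 38) and x ≡ 1 (mod 20), then x ≡ 16 (mod 2) and x ≡ 1 (mod 2).
These are incompatible: 16 − 1 = 15 is not divisible by 2.
Hence the system has no solution.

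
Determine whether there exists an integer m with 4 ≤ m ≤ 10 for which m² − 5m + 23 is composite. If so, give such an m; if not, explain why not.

The values for m = 4, 5, …, 10 are 19, 23, 29, 37, 47, 59, 73, and each of these is prime.
So no value in the range makes the expression composite.

There is no such integer m in that range.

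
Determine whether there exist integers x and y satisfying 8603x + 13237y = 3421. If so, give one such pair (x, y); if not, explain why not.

Both 8603 and 13237 are divisible by gcd(8603, 13237) = 7, hence so is any combination 8603x + 13237y.
However 3421 leaves remainder 5 on division by 7.
Hence no integers x, y satisfy the equation.

No, no such integers exist.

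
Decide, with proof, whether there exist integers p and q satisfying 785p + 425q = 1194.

There are no such integers.

Any value of 785p + 425q is a multiple of gcd(785, 425) = 5.
But 1194 = 5·238 + 4, so 5 ∤ 1194.
Therefore 785p + 425q = 1194 has no solution in integers.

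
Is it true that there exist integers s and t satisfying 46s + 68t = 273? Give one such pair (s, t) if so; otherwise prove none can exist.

Any value of 46s + 68t is a multiple of gcd(46, 68) = 2.
However 273 leaves remainder 1 on division by 2.
Hence no integers s, t satisfy the equation.

No, no such integers exist.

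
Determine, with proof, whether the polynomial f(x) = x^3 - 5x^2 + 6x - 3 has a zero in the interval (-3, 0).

No.

The endpoint values f(-3) = -93 and f(0) = -3 are both negative. Claim: f(x) < 0 for every x in (-3, 0).
Substitute x = −u, where 0 < u < 3 on the interval. Expanding, f(−u) = -u^3 - 5u^2 - 6u - 3.
The nonzero coefficients here are all negative, so for u > 0 every term is negative (or zero), and the constant term -3 is strictly negative.
Therefore f(x) < 0 throughout (-3, 0), and f has no zero there.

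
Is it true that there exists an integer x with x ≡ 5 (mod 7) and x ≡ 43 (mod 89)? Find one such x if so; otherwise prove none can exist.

x = 488

Since 7 and 89 share no common factor, CRT says the pair of congruences has a solution (unique mod 623).
Any solution of the first congruence is x = 5 + 7t; substituting into the second, 7t ≡ 43 − 5 ≡ 38 (mod 89).
Invert 7 mod 89 by the Euclidean algorithm: 89 = 12·7 + 5, 7 = 1·5 + 2, 5 = 2·2 + 1, 2 = 2·1 + 0; back-substituting, 1 = 5 − 2·2 = 5 − 2·(7 − 1·5) = −2·7 + 3·5 = −2·7 + 3·(89 − 12·7) = 3·89 − 38·7. Hence 7·(-38) ≡ 1, so 7⁻¹ ≡ -38 ≡ 51 (mod 89).
Multiplying by 51: t ≡ 51·38 = 1938 ≡ 69 (mod 89).
With t = 69: x = 5 + 7·69 = 488.
Indeed 488 ≡ 5 (mod 7) and 488 ≡ 43 (mod 89).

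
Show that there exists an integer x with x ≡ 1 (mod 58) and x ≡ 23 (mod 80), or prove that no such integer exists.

x = 2263

The moduli are not coprime: gcd(58, 80) = 2. Compatibility requires 2 ∣ (23 − 1) = 22, which holds, so solutions exist.
Write x = 1 + 58t. Then 58t ≡ 23 − 1 ≡ 22 (mod 80); dividing through by 2 gives 29t ≡ 11 (mod 40).
Invert 29 mod 40 by the Euclidean algorithm: 40 = 1·29 + 11, 29 = 2·11 + 7, 11 = 1·7 + 4, 7 = 1·4 + 3, 4 = 1·3 + 1, 3 = 3·1 + 0; back-substituting, 1 = 4 − 1·3 = 4 − (7 − 1·4) = −7 + 2·4 = −7 + 2·(11 − 1·7) = 2·11 − 3·7 = 2·11 − 3·(29 − 2·11) = −3·29 + 8·11 = −3·29 + 8·(40 − 1·29) = 8·40 − 11·29. Hence 29·(-11) ≡ 1, so 29⁻¹ ≡ -11 ≡ 29 (mod 40).
Multiplying by 29: t ≡ 29·11 = 319 ≡ 39 (mod 40).
Then x = 1 + 58·39 = 2263.
Check: 2263 mod 58 = 1, 2263 mod 80 = 23. ✓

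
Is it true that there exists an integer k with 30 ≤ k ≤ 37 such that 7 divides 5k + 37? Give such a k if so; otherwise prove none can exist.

k = 36

For k = 30, 31, …, 35 the values 187, 192, 197, 202, 207, 212 are not multiples of 7. Try k = 36: 5·36 + 37 = 217 = 31·7, which is divisible by 7.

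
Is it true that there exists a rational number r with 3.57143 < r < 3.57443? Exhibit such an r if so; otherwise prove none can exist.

r = 193/54

Multiplying by 54: 54·3.57143 = 192.85722 and 54·3.57443 = 193.01922, so the integer 193 lies strictly between them.
Dividing back, 3.57143 < 193/54 < 3.57443, and 193/54 is rational.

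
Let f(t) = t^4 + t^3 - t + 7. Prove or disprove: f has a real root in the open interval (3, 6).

The endpoint values f(3) = 112 and f(6) = 1513 are both positive. Claim: f(t) > 0 for every t in (3, 6).
Shift to the endpoint 3: with t = 3 + u (0 < u < 3), one computes f(3 + u) = u^4 + 13u^3 + 63u^2 + 134u + 112.
All 5 nonzero coefficients of this polynomial in u are positive; hence for u > 0 the value is a sum of positive terms (the constant 112 among them).
So f is strictly positive on (3, 6); no root exists in the interval.

f has no root in that interval.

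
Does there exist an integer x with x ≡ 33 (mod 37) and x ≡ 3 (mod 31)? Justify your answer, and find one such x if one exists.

x = 995

Since 37 and 31 share no common factor, CRT says the pair of congruences has a solution (unique mod 1147).
Write x = 33 + 37t and require 33 + 37t ≡ 3 (mod 31), i.e. 37t ≡ 1 (mod 31).
37 ≡ 6 (mod 31), so this reads 6t ≡ 1 (mod 31). Since 6·26 = 156 = 5·31 + 1, the inverse of 6 mod 31 is 26.
Therefore t ≡ 26·1 = 26 (mod 31).
With t = 26: x = 33 + 37·26 = 995.
Check: 995 mod 37 = 33, 995 mod 31 = 3. ✓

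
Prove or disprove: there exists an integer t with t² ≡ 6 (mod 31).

No such integer exists.

Apply Euler's criterion with the prime 31: 6 is a quadratic residue iff 6^15 ≡ 1 (mod 31), and a non-residue iff it is ≡ −1.
Squaring successively (mod 31): 6^2 = 36 ≡ 5; 6^4 ≡ 5² = 25 ≡ 25; 6^8 ≡ 25² = 625 ≡ 5.
Since 15 = 8 + 4 + 2 + 1, 6^15 ≡ 5 · 25 · 5 · 6; multiplying out mod 31: 5·25 = 125 ≡ 1, then 1·5 = 5 ≡ 5, then 5·6 = 30 ≡ 30. Thus 6^15 ≡ 30 ≡ −1 (mod 31).
By Euler's criterion 6 is a quadratic non-residue mod 31: no t satisfies t² ≡ 6 (mod 31).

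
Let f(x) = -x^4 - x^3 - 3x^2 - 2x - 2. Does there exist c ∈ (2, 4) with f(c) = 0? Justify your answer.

The endpoint values f(2) = -42 and f(4) = -378 are both negative. Claim: f(x) < 0 for every x in (2, 4).
Substitute x = 2 + u, where 0 < u < 2 on the interval. Expanding, f(2 + u) = -u^4 - 9u^3 - 33u^2 - 58u - 42.
The nonzero coefficients here are all negative, so for u > 0 every term is negative (or zero), and the constant term -42 is strictly negative.
So f is strictly negative on (2, 4); no root exists in the interval.

No such root exists.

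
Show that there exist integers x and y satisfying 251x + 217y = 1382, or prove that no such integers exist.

x = 130, y = -144

251 and 217 are coprime, so 251x + 217y ranges over all of ℤ.
Dividing repeatedly: 251 = 1·217 + 34, 217 = 6·34 + 13, 34 = 2·13 + 8, 13 = 1·8 + 5, 8 = 1·5 + 3, 5 = 1·3 + 2, 3 = 1·2 + 1, 2 = 2·1 + 0.
Back-substituting, 1 = 3 − 1·2 = 3 − (5 − 1·3) = −5 + 2·3 = −5 + 2·(8 − 1·5) = 2·8 − 3·5 = 2·8 − 3·(13 − 1·8) = −3·13 + 5·8 = −3·13 + 5·(34 − 2·13) = 5·34 − 13·13 = 5·34 − 13·(217 − 6·34) = −13·217 + 83·34 = −13·217 + 83·(251 − 1·217) = 83·251 − 96·217; that is, 251·83 + 217·(-96) = 1.
Scaling by 1382 gives the particular solution (x, y) = (114706, -132672).
The general solution is x = 114706 + 217k, y = -132672 − 251k; taking k = -528 gives the smaller pair x = 130, y = -144.
Indeed 251·130 + 217·(-144) = 32630 − 31248 = 1382.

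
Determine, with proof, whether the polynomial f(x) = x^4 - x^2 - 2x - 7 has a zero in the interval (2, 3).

No.

The endpoint values f(2) = 1 and f(3) = 59 are both positive. Claim: f(x) > 0 for every x in (2, 3).
Shift to the endpoint 2: with x = 2 + u (0 < u < 1), one computes f(2 + u) = u^4 + 8u^3 + 23u^2 + 26u + 1.
The nonzero coefficients here are all positive, so for u > 0 every term is positive (or zero), and the constant term 1 is strictly positive.
Therefore f(x) > 0 throughout (2, 3), and f has no zero there.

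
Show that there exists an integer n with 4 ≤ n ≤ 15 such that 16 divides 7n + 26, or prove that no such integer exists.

Scanning upward from n = 4 gives 54, 61, 68, 75, 82, 89, none divisible by 16. At n = 10 we get 7·10 + 26 = 96, and 96 = 16·6.

n = 10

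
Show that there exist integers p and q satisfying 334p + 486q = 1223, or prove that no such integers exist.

There are no such integers.

Any value of 334p + 486q is a multiple of gcd(334, 486) = 2.
But 1223 is not a multiple of 2 (it leaves remainder 1).
Hence no integers p, q satisfy the equation.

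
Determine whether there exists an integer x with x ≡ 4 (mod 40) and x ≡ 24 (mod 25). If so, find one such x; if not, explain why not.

gcd(40, 25) = 5. A simultaneous solution exists iff 4 ≡ 24 (mod 5); here 4 mod 5 = 4 = 24 mod 5, so it does.
Step through x = 4, 4 + 40, 4 + 2·40, …: the values 4, 44, 84, 124 reduce mod 25 to 4, 19, 9, 24. The value 124 hits 24.
Verify: 124 = 3·40 + 4 and 124 = 4·25 + 24. ✓

x = 124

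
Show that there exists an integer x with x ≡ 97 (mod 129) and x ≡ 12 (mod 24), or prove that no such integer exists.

Reduce both congruences modulo 3, which divides 129 and 24: they say x ≡ 97 (mod 3) and x ≡ 12 (mod 3).
But 97 mod 3 = 1 while 12 mod 3 = 0, a contradiction.
So no integer satisfies both congruences.

No such integer exists.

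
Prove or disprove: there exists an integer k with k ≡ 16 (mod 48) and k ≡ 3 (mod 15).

There is no such integer.

Both moduli are multiples of 3 = gcd(48, 15), so any solution would satisfy k ≡ 16 and k ≡ 3 modulo 3 simultaneously.
But 16 mod 3 = 1 while 3 mod 3 = 0, a contradiction.
Hence the system has no solution.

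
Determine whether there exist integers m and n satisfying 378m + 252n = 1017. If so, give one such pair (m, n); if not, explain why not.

Both 378 and 252 are divisible by gcd(378, 252) = 126, hence so is any combination 378m + 252n.
But 1017 = 126·8 + 9, so 126 ∤ 1017.
So the equation is unsolvable over ℤ.

No, no such integers exist.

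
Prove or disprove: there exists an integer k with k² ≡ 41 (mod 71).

71 is prime, so by Euler's criterion 41 is a square mod 71 iff 41^((71−1)/2) = 41^35 ≡ 1 (mod 71).
Squaring successively (mod 71): 41^2 = 1681 ≡ 48; 41^4 ≡ 48² = 2304 ≡ 32; 41^8 ≡ 32² = 1024 ≡ 30; 41^16 ≡ 30² = 900 ≡ 48; 41^32 ≡ 48² = 2304 ≡ 32.
Since 35 = 32 + 2 + 1, 41^35 ≡ 32 · 48 · 41; multiplying out mod 71: 32·48 = 1536 ≡ 45, then 45·41 = 1845 ≡ 70. Thus 41^35 ≡ 70 ≡ −1 (mod 71).
By Euler's criterion 41 is a quadratic non-residue mod 71: no k satisfies k² ≡ 41 (mod 71).

No such integer exists.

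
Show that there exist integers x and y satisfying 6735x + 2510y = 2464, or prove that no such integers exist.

gcd(6735, 2510) = 5, so every integer of the form 6735x + 2510y is a multiple of 5.
But 2464 is not a multiple of 5 (it leaves remainder 4).
So the equation is unsolvable over ℤ.

No, no such integers exist.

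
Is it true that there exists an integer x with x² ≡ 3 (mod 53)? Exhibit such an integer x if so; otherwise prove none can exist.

Apply Euler's criterion with the prime 53: 3 is a quadratic residue iff 3^26 ≡ 1 (mod 53), and a non-residue iff it is ≡ −1.
Repeated squaring mod 53: 3^2 = 9 ≡ 9; 3^4 ≡ 9² = 81 ≡ 28; 3^8 ≡ 28² = 784 ≡ 42; 3^16 ≡ 42² = 1764 ≡ 15.
Since 26 = 16 + 8 + 2, 3^26 ≡ 15 · 42 · 9; multiplying out mod 53: 15·42 = 630 ≡ 47, then 47·9 = 423 ≡ 52. Thus 3^26 ≡ 52 ≡ −1 (mod 53).
By Euler's criterion 3 is a quadratic non-residue mod 53: no x satisfies x² ≡ 3 (mod 53).

There is no such integer.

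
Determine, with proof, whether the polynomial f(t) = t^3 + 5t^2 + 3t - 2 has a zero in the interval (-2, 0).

Yes, f has a root in the interval.

f(-2) = 4 and f(0) = -2, which have opposite signs.
As a polynomial, f is continuous on every closed interval.
By the Intermediate Value Theorem, f takes the value 0 somewhere in the open interval.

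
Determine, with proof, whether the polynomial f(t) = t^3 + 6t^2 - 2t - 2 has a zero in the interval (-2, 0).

f(-2) = 18 and f(0) = -2, which have opposite signs.
f is continuous everywhere (it is a polynomial), in particular on [-2, 0].
By the Intermediate Value Theorem f must vanish at some point of (-2, 0).

Such a root exists.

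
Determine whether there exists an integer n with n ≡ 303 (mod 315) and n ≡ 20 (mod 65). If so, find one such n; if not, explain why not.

Both moduli are multiples of 5 = gcd(315, 65), so any solution would satisfy n ≡ 303 and n ≡ 20 modulo 5 simultaneously.
These are incompatible: 303 − 20 = 283 is not divisible by 5.
Therefore no such n exists.

There is no such integer.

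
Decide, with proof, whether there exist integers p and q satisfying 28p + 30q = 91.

gcd(28, 30) = 2, so every integer of the form 28p + 30q is a multiple of 2.
But 91 = 2·45 + 1, so 2 ∤ 91.
Therefore 28p + 30q = 91 has no solution in integers.

There are no such integers.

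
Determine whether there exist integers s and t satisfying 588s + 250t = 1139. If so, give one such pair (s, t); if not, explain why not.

gcd(588, 250) = 2, so every integer of the form 588s + 250t is a multiple of 2.
But 1139 is not a multiple of 2 (it leaves remainder 1).
Hence no integers s, t satisfy the equation.

No, no such integers exist.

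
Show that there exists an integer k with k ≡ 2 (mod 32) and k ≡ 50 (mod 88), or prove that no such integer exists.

Here gcd(32, 88) = 8, and both 2 and 50 leave remainder 2 mod 8, so the system is consistent.
Step through k = 2, 2 + 32, 2 + 2·32, …: the values 2, 34, 66, 98, 130, 162, 194, 226 reduce mod 88 to 2, 34, 66, 10, 42, 74, 18, 50. The value 226 hits 50.
Check: 226 mod 32 = 2, 226 mod 88 = 50. ✓

k = 226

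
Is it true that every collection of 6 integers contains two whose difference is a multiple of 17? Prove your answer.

No; for instance {48, 49, 50, 51, 52, 53} is a counterexample.

Take the 6 consecutive integers 48, 49, …, 53: their residues mod 17 are all distinct because 6 ≤ 17.
No two share a residue, so no pair has difference divisible by 17; the claim fails for this set.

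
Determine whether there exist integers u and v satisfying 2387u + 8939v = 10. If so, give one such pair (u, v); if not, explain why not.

There are no such integers.

gcd(2387, 8939) = 7, so every integer of the form 2387u + 8939v is a multiple of 7.
But 10 is not a multiple of 7 (it leaves remainder 3).
Hence no integers u, v satisfy the equation.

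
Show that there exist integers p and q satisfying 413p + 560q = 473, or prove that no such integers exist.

No, no such integers exist.

Both 413 and 560 are divisible by gcd(413, 560) = 7, hence so is any combination 413p + 560q.
However 473 leaves remainder 4 on division by 7.
So the equation is unsolvable over ℤ.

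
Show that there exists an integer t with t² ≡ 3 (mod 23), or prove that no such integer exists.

t = 7 works: 7² = 49, and 49 − 3 = 46 = 2·23.

t = 7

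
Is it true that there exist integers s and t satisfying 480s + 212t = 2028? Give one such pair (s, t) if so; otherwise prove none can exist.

Since gcd(480, 212) = 4 and 2028 = 4·507, Bézout's identity guarantees a solution.
Dividing through by 4 reduces the equation to 120s + 53t = 507.
Run the Euclidean algorithm on 120 and 53: 120 = 2·53 + 14, 53 = 3·14 + 11, 14 = 1·11 + 3, 11 = 3·3 + 2, 3 = 1·2 + 1, 2 = 2·1 + 0.
Back-substituting, 1 = 3 − 1·2 = 3 − (11 − 3·3) = −11 + 4·3 = −11 + 4·(14 − 1·11) = 4·14 − 5·11 = 4·14 − 5·(53 − 3·14) = −5·53 + 19·14 = −5·53 + 19·(120 − 2·53) = 19·120 − 43·53; that is, 120·19 + 53·(-43) = 1.
Scaling by 507 gives the particular solution (s, t) = (9633, -21801).
Shifting by a multiple of (53, −120) keeps it a solution: s = 9633 − 181·53 = 40, t = -21801 + 181·120 = -81.
Indeed 480·40 + 212·(-81) = 19200 − 17172 = 2028.

s = 40, t = -81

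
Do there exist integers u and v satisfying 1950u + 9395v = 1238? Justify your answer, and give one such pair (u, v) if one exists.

There are no such integers.

gcd(1950, 9395) = 5, so every integer of the form 1950u + 9395v is a multiple of 5.
But 1238 = 5·247 + 3, so 5 ∤ 1238.
Therefore 1950u + 9395v = 1238 has no solution in integers.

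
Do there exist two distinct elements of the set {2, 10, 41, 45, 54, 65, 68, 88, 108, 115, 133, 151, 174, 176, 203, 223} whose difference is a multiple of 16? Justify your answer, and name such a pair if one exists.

No such pair exists.

Residues mod 16: 2↦2, 10↦10, 41↦9, 45↦13, 54↦6, 65↦1, 68↦4, 88↦8, 108↦12, 115↦3, 133↦5, 151↦7, 174↦14, 176↦0, 203↦11, 223↦15.
No residue repeats among the 16 elements, so no pair has difference ≡ 0 (mod 16).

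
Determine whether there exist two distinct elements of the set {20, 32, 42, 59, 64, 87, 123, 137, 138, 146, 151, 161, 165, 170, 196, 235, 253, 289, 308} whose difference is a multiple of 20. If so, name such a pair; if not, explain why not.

No such pair exists.

Reduce each element modulo 20: 20↦0, 32↦12, 42↦2, 59↦19, 64↦4, 87↦7, 123↦3, 137↦17, 138↦18, 146↦6, 151↦11, 161↦1, 165↦5, 170↦10, 196↦16, 235↦15, 253↦13, 289↦9, 308↦8.
These 19 residues are pairwise different, hence no difference of two elements is divisible by 20.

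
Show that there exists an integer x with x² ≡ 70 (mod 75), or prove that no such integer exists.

There is no such integer.

Since 25 ∣ 75, a solution of x² ≡ 70 (mod 75) would also satisfy x² ≡ 70 ≡ 20 (mod 25).
Squares mod 25 repeat after x = 12 (as (−x)² = x²); for x = 0..12 they are 0, 1, 4, 9, 16, 0, 11, 24, 14, 6, 0, 21, 19.
The set of squares mod 25 is therefore {0, 1, 4, 6, 9, 11, 14, 16, 19, 21, 24}, which does not contain 20.
Hence no integer x has x² ≡ 70 (mod 75).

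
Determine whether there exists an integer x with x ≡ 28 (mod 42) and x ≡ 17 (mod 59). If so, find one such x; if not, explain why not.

x = 784

gcd(42, 59) = 1, so the Chinese Remainder Theorem guarantees exactly one residue class mod 2478 satisfying both.
Any solution of the first congruence is x = 28 + 42t; substituting into the second, 42t ≡ 17 − 28 ≡ 48 (mod 59).
To invert 42 modulo 59: 59 = 1·42 + 17, 42 = 2·17 + 8, 17 = 2·8 + 1, 8 = 8·1 + 0, and unwinding, 1 = 17 − 2·8 = 17 − 2·(42 − 2·17) = −2·42 + 5·17 = −2·42 + 5·(59 − 1·42) = 5·59 − 7·42. Thus 42⁻¹ ≡ -7 ≡ 52 (mod 59).
Therefore t ≡ 52·48 = 2496 ≡ 18 (mod 59).
With t = 18: x = 28 + 42·18 = 784.
Check: 784 mod 42 = 28, 784 mod 59 = 17. ✓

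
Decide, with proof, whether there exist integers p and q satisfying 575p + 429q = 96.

575 and 429 are coprime, so 575p + 429q ranges over all of ℤ.
Dividing repeatedly: 575 = 1·429 + 146, 429 = 2·146 + 137, 146 = 1·137 + 9, 137 = 15·9 + 2, 9 = 4·2 + 1, 2 = 2·1 + 0.
Working back up the chain: 1 = 9 − 4·2 = 9 − 4·(137 − 15·9) = −4·137 + 61·9 = −4·137 + 61·(146 − 1·137) = 61·146 − 65·137 = 61·146 − 65·(429 − 2·146) = −65·429 + 191·146 = −65·429 + 191·(575 − 1·429) = 191·575 − 256·429. So 575·191 + 429·(-256) = 1.
Scaling by 96 gives the particular solution (p, q) = (18336, -24576).
The general solution is p = 18336 + 429k, q = -24576 − 575k; taking k = -42 gives the smaller pair p = 318, q = -426.
Check: 575·318 + 429·(-426) = 182850 − 182754 = 96. ✓

p = 318, q = -426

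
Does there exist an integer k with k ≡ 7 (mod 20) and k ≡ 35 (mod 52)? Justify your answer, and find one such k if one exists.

k = 87

gcd(20, 52) = 4. A simultaneous solution exists iff 7 ≡ 35 (mod 4); here 7 mod 4 = 3 = 35 mod 4, so it does.
Step through k = 7, 7 + 20, 7 + 2·20, …: the values 7, 27, 47, 67, 87 reduce mod 52 to 7, 27, 47, 15, 35. The value 87 hits 35.
Verify: 87 = 4·20 + 7 and 87 = 1·52 + 35. ✓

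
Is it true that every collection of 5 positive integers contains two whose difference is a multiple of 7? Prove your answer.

Consider the 5 integers 22, 23, …, 26. They lie in distinct residue classes modulo 7, since 5 ≤ 7.
No two share a residue, so no pair has difference divisible by 7; the claim fails for this set.

No; for instance {22, 23, 24, 25, 26} is a counterexample.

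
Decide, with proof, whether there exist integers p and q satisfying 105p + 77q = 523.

There are no such integers.

gcd(105, 77) = 7, so every integer of the form 105p + 77q is a multiple of 7.
But 523 is not a multiple of 7 (it leaves remainder 5).
So the equation is unsolvable over ℤ.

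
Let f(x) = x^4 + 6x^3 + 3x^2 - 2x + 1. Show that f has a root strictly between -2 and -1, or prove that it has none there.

Yes, f has a root in the interval.

f(-2) = -15 and f(-1) = 1, which have opposite signs.
Since f is a polynomial it is continuous on [-2, -1].
By the Intermediate Value Theorem, f takes the value 0 somewhere in the open interval.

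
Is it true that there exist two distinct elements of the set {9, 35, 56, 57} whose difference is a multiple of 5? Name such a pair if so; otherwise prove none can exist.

No, no such pair exists.

Reduce each element modulo 5: 9↦4, 35↦0, 56↦1, 57↦2.
These 4 residues are pairwise different, hence no difference of two elements is divisible by 5.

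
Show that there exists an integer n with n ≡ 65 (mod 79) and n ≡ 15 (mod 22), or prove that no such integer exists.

Since 79 and 22 share no common factor, CRT says the pair of congruences has a solution (unique mod 1738).
Any solution of the first congruence is n = 65 + 79t; substituting into the second, 79t ≡ 15 − 65 ≡ 16 (mod 22).
79 ≡ 13 (mod 22), so this reads 13t ≡ 16 (mod 22). Since 13·17 = 221 = 10·22 + 1, the inverse of 13 mod 22 is 17.
Therefore t ≡ 17·16 = 272 ≡ 8 (mod 22).
Taking t = 8 gives n = 65 + 79·8 = 697.
Verify: 697 = 8·79 + 65 and 697 = 31·22 + 15. ✓

n = 697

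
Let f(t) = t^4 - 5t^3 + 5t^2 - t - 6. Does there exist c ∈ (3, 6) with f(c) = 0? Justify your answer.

f(3) = -18 and f(6) = 384, which have opposite signs.
As a polynomial, f is continuous on every closed interval.
So by the Intermediate Value Theorem there is a c strictly between 3 and 6 with f(c) = 0.

Yes, f has a root in the interval.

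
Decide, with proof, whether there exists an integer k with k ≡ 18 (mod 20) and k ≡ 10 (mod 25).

Both moduli are multiples of 5 = gcd(20, 25), so any solution would satisfy k ≡ 18 and k ≡ 10 modulo 5 simultaneously.
These are incompatible: 18 − 10 = 8 is not divisible by 5.
Therefore no such k exists.

No, no such integer exists.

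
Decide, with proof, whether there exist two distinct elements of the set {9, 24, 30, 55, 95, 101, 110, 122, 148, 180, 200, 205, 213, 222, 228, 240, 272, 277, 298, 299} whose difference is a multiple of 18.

Both 24 and 222 leave remainder 6 on division by 18; their difference 198 = 11·18 is a multiple of 18.

The pair (24, 222) works.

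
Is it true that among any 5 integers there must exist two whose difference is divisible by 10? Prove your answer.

Take the 5 consecutive integers 35, 36, …, 39: their residues mod 10 are all distinct because 5 ≤ 10.
The differences between them range over 1, …, 4, none of which is divisible by 10.

No, the set {35, 36, 37, 38, 39} is a counterexample.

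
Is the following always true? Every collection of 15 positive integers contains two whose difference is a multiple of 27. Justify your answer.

No, the set {128, 129, 130, 131, 132, 133, 134, 135, 136, 137, 138, 139, 140, 141, 142} is a counterexample.

Try 15 consecutive integers, 128, 129, …, 142. Their remainders mod 27 are 20, 21, 22, 23, 24, 25, 26, 0, 1, 2, 3, 4, 5, 6, 7 — pairwise different, as any 15 ≤ 27 consecutive integers have distinct residues.
The differences between them range over 1, …, 14, none of which is divisible by 27.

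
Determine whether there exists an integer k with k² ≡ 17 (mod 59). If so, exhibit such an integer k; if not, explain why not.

k = 31 works: 31² = 961, and 961 − 17 = 944 = 16·59.

k = 31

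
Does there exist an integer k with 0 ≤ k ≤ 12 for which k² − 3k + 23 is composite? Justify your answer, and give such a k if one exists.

At k = 5: 5² − 3·5 + 23 = 33 = 3·11, which is composite.

k = 5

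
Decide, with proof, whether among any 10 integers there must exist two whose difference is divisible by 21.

Take the 10 consecutive integers 76, 77, …, 85: their residues mod 21 are all distinct because 10 ≤ 21.
Any two of them differ by at most 9 < 21 and by at least 1, so no difference is a multiple of 21.

No, the set {76, 77, 78, 79, 80, 81, 82, 83, 84, 85} is a counterexample.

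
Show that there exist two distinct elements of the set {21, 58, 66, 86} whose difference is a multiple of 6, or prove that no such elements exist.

Reduce each element modulo 6: 21↦3, 58↦4, 66↦0, 86↦2.
No residue repeats among the 4 elements, so no pair has difference ≡ 0 (mod 6).

There is no such pair.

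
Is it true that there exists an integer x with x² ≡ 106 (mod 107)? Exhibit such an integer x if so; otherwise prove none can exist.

There is no such integer.

107 is prime, so by Euler's criterion 106 is a square mod 107 iff 106^((107−1)/2) = 106^53 ≡ 1 (mod 107).
Squaring successively (mod 107): 106^2 = 11236 ≡ 1; 106^4 ≡ 1² = 1 ≡ 1; 106^8 ≡ 1² = 1 ≡ 1; 106^16 ≡ 1² = 1 ≡ 1; 106^32 ≡ 1² = 1 ≡ 1.
Since 53 = 32 + 16 + 4 + 1, 106^53 ≡ 1 · 1 · 1 · 106; multiplying out mod 107: 1·1 = 1 ≡ 1, then 1·1 = 1 ≡ 1, then 1·106 = 106 ≡ 106. Thus 106^53 ≡ 106 ≡ −1 (mod 107).
The value −1 means 106 is a non-residue modulo 107, so x² ≡ 106 (mod 107) is impossible.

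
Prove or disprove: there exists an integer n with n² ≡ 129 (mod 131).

n = 103 works: 103² = 10609, and 10609 − 129 = 10480 = 80·131.

n = 103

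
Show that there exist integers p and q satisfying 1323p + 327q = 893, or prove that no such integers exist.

Any value of 1323p + 327q is a multiple of gcd(1323, 327) = 3.
But 893 is not a multiple of 3 (it leaves remainder 2).
So the equation is unsolvable over ℤ.

There are no such integers.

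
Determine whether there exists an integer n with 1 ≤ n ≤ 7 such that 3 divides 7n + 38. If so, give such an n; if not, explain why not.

n = 1 works, since 7·1 + 38 = 45 = 15·3.

n = 1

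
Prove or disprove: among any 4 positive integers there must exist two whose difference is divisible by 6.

No, the set {15, 16, 17, 18} is a counterexample.

Consider the 4 integers 15, 16, 17, 18. They lie in distinct residue classes modulo 6, since 4 ≤ 6.
The differences between them range over 1, …, 3, none of which is divisible by 6.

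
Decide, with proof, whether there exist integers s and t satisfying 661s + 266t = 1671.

s = 81, t = -195

661 and 266 are coprime, so 661s + 266t ranges over all of ℤ.
Euclidean algorithm: 661 = 2·266 + 129, 266 = 2·129 + 8, 129 = 16·8 + 1, 8 = 8·1 + 0.
Back-substituting, 1 = 129 − 16·8 = 129 − 16·(266 − 2·129) = −16·266 + 33·129 = −16·266 + 33·(661 − 2·266) = 33·661 − 82·266; that is, 661·33 + 266·(-82) = 1.
Scaling by 1671 gives the particular solution (s, t) = (55143, -137022).
The general solution is s = 55143 + 266k, t = -137022 − 661k; taking k = -207 gives the smaller pair s = 81, t = -195.
Indeed 661·81 + 266·(-195) = 53541 − 51870 = 1671.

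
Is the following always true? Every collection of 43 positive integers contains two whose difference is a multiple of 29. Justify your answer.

Yes.

Each integer lies in one of the 29 residue classes modulo 29.
With 43 integers and only 29 classes, the pigeonhole principle forces two of them, say a and b, into the same class.
Equal remainders mean a − b ≡ 0 (mod 29), so 29 divides their difference.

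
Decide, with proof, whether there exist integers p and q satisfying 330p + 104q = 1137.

No, no such integers exist.

gcd(330, 104) = 2, so every integer of the form 330p + 104q is a multiple of 2.
But 1137 = 2·568 + 1, so 2 ∤ 1137.
So the equation is unsolvable over ℤ.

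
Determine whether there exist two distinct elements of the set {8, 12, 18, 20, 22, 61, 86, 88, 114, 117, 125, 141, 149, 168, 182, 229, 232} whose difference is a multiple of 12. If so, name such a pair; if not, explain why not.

The pair (8, 20) works.

Both 8 and 20 leave remainder 8 on division by 12; their difference 12 = 1·12 is a multiple of 12.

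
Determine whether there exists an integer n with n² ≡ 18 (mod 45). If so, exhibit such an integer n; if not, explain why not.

No, no such integer exists.

Reduce modulo 5, which divides 45: we would need n² ≡ 3 (mod 5).
Squares mod 5 repeat after n = 2 (as (−n)² = n²); for n = 0..2 they are 0, 1, 4.
So the quadratic residues mod 5 are {0, 1, 4}, and 3 is not among them.
Hence no integer n has n² ≡ 18 (mod 45).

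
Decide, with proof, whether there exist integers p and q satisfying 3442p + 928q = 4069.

gcd(3442, 928) = 2, so every integer of the form 3442p + 928q is a multiple of 2.
But 4069 = 2·2034 + 1, so 2 ∤ 4069.
So the equation is unsolvable over ℤ.

No, no such integers exist.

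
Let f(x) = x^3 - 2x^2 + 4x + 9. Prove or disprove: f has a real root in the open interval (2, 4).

No such root exists.

Evaluate at the endpoints: f(2) = 17, f(4) = 57 — same sign (positive).
The derivative f'(x) = 3x^2 - 4x + 4 is a quadratic with discriminant (-4)² − 4·3·4 = -32 < 0; it never vanishes, so it is always positive (sign of the leading coefficient).
So f is strictly increasing; between 2 and 4 its values lie between f(2) = 17 and f(4) = 57, all positive. Therefore f has no root in (2, 4).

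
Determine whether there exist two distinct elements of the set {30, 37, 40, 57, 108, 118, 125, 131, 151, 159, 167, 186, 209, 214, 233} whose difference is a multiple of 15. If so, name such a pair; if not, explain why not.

No, no such pair exists.

Two integers differ by a multiple of 15 exactly when they have the same residue mod 15. The residues are 30↦0, 37↦7, 40↦10, 57↦12, 108↦3, 118↦13, 125↦5, 131↦11, 151↦1, 159↦9, 167↦2, 186↦6, 209↦14, 214↦4, 233↦8.
All 15 residues are distinct, so no two elements differ by a multiple of 15.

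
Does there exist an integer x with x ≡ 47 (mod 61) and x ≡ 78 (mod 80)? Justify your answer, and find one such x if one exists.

Since 61 and 80 share no common factor, CRT says the pair of congruences has a solution (unique mod 4880).
Write x = 47 + 61t and require 47 + 61t ≡ 78 (mod 80), i.e. 61t ≡ 31 (mod 80).
Note 61·21 = 1281 ≡ 1 (mod 80) (as 1281 − 1 = 16·80), so 61⁻¹ ≡ 21.
Multiplying by 21: t ≡ 21·31 = 651 ≡ 11 (mod 80).
Taking t = 11 gives x = 47 + 61·11 = 718.
Indeed 718 ≡ 47 (mod 61) and 718 ≡ 78 (mod 80).

x = 718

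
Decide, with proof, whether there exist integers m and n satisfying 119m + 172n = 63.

Since gcd(119, 172) = 1, every integer is an integer combination of 119 and 172.
Run the Euclidean algorithm on 172 and 119: 172 = 1·119 + 53, 119 = 2·53 + 13, 53 = 4·13 + 1, 13 = 13·1 + 0.
Back-substituting, 1 = 53 − 4·13 = 53 − 4·(119 − 2·53) = −4·119 + 9·53 = −4·119 + 9·(172 − 1·119) = 9·172 − 13·119; that is, 119·(-13) + 172·9 = 1.
Multiplying through by 63: m = (-13)·63 = -819, n = 9·63 = 567 is a solution.
The general solution is m = -819 + 172k, n = 567 − 119k; taking k = 5 gives the smaller pair m = 41, n = -28.
Check: 119·41 + 172·(-28) = 4879 − 4816 = 63. ✓

m = 41, n = -28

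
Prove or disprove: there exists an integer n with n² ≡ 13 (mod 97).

No, no such integer exists.

Apply Euler's criterion with the prime 97: 13 is a quadratic residue iff 13^48 ≡ 1 (mod 97), and a non-residue iff it is ≡ −1.
Squaring successively (mod 97): 13^2 = 169 ≡ 72; 13^4 ≡ 72² = 5184 ≡ 43; 13^8 ≡ 43² = 1849 ≡ 6; 13^16 ≡ 6² = 36 ≡ 36; 13^32 ≡ 36² = 1296 ≡ 35.
Since 48 = 32 + 16, 13^48 ≡ 35 · 36; multiplying out mod 97: 35·36 = 1260 ≡ 96. Thus 13^48 ≡ 96 ≡ −1 (mod 97).
By Euler's criterion 13 is a quadratic non-residue mod 97: no n satisfies n² ≡ 13 (mod 97).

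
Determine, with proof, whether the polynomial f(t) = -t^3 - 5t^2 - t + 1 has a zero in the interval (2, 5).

No such root exists.

The endpoint values f(2) = -29 and f(5) = -254 are both negative. Claim: f(t) < 0 for every t in (2, 5).
Shift to the endpoint 2: with t = 2 + u (0 < u < 3), one computes f(2 + u) = -u^3 - 11u^2 - 33u - 29.
All 4 nonzero coefficients of this polynomial in u are negative; hence for u > 0 the value is a sum of negative terms (the constant -29 among them).
So f is strictly negative on (2, 5); no root exists in the interval.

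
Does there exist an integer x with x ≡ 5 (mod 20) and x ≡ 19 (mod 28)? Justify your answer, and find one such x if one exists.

Both moduli are multiples of 4 = gcd(20, 28), so any solution would satisfy x ≡ 5 and x ≡ 19 modulo 4 simultaneously.
But 5 mod 4 = 1 while 19 mod 4 = 3, a contradiction.
Hence the system has no solution.

No, no such integer exists.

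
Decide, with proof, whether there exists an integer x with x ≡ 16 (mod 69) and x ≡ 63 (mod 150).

No such integer exists.

gcd(69, 150) = 3. If x ≡ 16 (mod 69) and x ≡ 63 (mod 150), then x ≡ 16 (mod 3) and x ≡ 63 (mod 3).
However 16 ≡ 1 and 63 ≡ 0 (mod 3), and 1 ≠ 0.
So no integer satisfies both congruences.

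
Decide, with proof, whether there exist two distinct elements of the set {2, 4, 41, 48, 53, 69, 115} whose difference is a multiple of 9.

No, no such pair exists.

Reduce each element modulo 9: 2↦2, 4↦4, 41↦5, 48↦3, 53↦8, 69↦6, 115↦7.
These 7 residues are pairwise different, hence no difference of two elements is divisible by 9.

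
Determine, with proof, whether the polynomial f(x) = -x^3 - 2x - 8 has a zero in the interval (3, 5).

Evaluate at the endpoints: f(3) = -41, f(5) = -143 — same sign (negative).
The derivative f'(x) = -3x^2 - 2 is a quadratic with discriminant 0² − 4·(-3)·(-2) = -24 < 0; it never vanishes, so it is always negative (sign of the leading coefficient).
So f is strictly decreasing; between 3 and 5 its values lie between f(3) = -41 and f(5) = -143, all negative. Therefore f has no root in (3, 5).

f has no root in that interval.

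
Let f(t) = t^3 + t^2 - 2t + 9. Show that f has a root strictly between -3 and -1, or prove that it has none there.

f(-3) = -3 and f(-1) = 11, which have opposite signs.
Since f is a polynomial it is continuous on [-3, -1].
By the Intermediate Value Theorem f must vanish at some point of (-3, -1).

Such a root exists.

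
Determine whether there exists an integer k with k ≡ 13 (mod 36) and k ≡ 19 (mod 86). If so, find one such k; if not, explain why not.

k = 1309

gcd(36, 86) = 2. A simultaneous solution exists iff 13 ≡ 19 (mod 2); here 13 mod 2 = 1 = 19 mod 2, so it does.
Put k = 13 + 36t, so we need 36t ≡ 6 (mod 86), equivalently (divide by 2) 18t ≡ 3 (mod 43).
Since 18·12 = 216 = 5·43 + 1, the inverse of 18 mod 43 is 12.
Therefore t ≡ 12·3 = 36 (mod 43).
Then k = 13 + 36·36 = 1309.
Verify: 1309 = 36·36 + 13 and 1309 = 15·86 + 19. ✓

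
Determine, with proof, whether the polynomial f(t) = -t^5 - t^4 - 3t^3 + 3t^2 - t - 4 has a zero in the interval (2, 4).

f(2) = -66 and f(4) = -1432, both negative, so a sign-change argument is unavailable; we show f keeps this sign on the whole interval.
Shift to the endpoint 2: with t = 2 + u (0 < u < 2), one computes f(2 + u) = -u^5 - 11u^4 - 51u^3 - 119u^2 - 137u - 66.
The nonzero coefficients here are all negative, so for u > 0 every term is negative (or zero), and the constant term -66 is strictly negative.
Therefore f(t) < 0 throughout (2, 4), and f has no zero there.

f has no root in that interval.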